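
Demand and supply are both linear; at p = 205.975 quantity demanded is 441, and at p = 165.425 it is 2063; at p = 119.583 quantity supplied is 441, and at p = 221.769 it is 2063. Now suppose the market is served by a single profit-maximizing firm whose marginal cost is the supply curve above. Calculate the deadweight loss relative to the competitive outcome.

Demand slope = (165.425 − 205.975)/(2063 − 441) = −0.025, so p = 217 − 0.025q.
Supply slope = (221.769 − 119.583)/(2063 − 441) = 0.063, so p = 91.8 + 0.063q.
Competitive equilibrium: 217 − 0.025q = 91.8 + 0.063q → q* = 1422.7273, p* = 181.4318.
Marginal revenue: MR = 217 − 0.05q. Set MR = MC: 217 − 0.05q = 91.8 + 0.063q → q_m = 1107.9646.
Price p_m = 217 − 0.025·1107.9646 = 189.3009; MC(q_m) = 91.8 + 0.063·1107.9646 = 161.6018.
Competitive q* = 1422.7273, so Δq = 314.7627; wedge = 189.3009 − 161.6018 = 27.6991.
DWL = ½ × 314.7627 × 27.6991 = 4359.32.

4359.32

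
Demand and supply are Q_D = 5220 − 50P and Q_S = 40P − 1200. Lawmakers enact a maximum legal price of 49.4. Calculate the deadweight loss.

In inverse form: demand P = 104.4 − 0.02Q, supply P = 30 + 0.025Q.
Competitive equilibrium: 104.4 − 0.02Q = 30 + 0.025Q → Q* = 1653.3333, P* = 71.3333.
At the ceiling P = 49.4, quantity supplied = (49.4 − 30)/0.025 = 776.
Willingness to pay at Q' = 776: 104.4 − 0.02·776 = 88.88.
ΔQ = 1653.3333 − 776 = 877.3333; wedge = 88.88 − 49.4 = 39.48.
Deadweight loss = ½ × 877.3333 × 39.48 = 17318.56.

17318.56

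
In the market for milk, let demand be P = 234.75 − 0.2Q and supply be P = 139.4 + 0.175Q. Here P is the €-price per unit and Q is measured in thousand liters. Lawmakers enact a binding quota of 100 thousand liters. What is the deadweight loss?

Competitive equilibrium: 234.75 − 0.2Q = 139.4 + 0.175Q → Q* = 254.2667, P* = 183.8967.
At Q = 100: demand price = 234.75 − 0.2·100 = 214.75; supply price = 139.4 + 0.175·100 = 156.9.
ΔQ = 254.2667 − 100 = 154.2667; wedge = 214.75 − 156.9 = 57.85.
Deadweight loss = ½ × 154.2667 × 57.85 = €4462.16 thousand.

€4462.16 thousand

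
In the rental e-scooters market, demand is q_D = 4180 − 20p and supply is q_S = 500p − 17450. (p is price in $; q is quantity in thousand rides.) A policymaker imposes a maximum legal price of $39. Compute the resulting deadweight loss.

In inverse form: demand p = 209 − 0.05q, supply p = 34.9 + 0.002q.
Competitive equilibrium: 209 − 0.05q = 34.9 + 0.002q → q* = 3348.0769, p* = 41.5962.
At the ceiling p = 39, quantity supplied = (39 − 34.9)/0.002 = 2050.
Willingness to pay at q' = 2050: 209 − 0.05·2050 = 106.5.
Δq = 3348.0769 − 2050 = 1298.0769; wedge = 106.5 − 39 = 67.5.
Deadweight loss = ½ × 1298.0769 × 67.5 = $43810.10 thousand.

$43810.10 thousand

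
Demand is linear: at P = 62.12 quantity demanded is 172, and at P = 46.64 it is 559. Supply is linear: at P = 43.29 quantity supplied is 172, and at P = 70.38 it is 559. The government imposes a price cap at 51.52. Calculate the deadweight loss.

158.07

Demand slope = (46.64 − 62.12)/(559 − 172) = −0.04, so P = 69 − 0.04Q.
Supply slope = (70.38 − 43.29)/(559 − 172) = 0.07, so P = 31.25 + 0.07Q.
Competitive equilibrium: 69 − 0.04Q = 31.25 + 0.07Q → Q* = 343.1818, P* = 55.2727.
At the ceiling P = 51.52, quantity supplied = (51.52 − 31.25)/0.07 = 289.5714.
Willingness to pay at Q' = 289.5714: 69 − 0.04·289.5714 = 57.4171.
ΔQ = 343.1818 − 289.5714 = 53.6104; wedge = 57.4171 − 51.52 = 5.8971.
The triangle = ½ × 53.6104 × 5.8971 = 158.07.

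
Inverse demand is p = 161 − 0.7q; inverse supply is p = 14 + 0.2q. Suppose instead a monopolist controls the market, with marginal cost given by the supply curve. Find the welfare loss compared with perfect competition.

2297.83

Competitive equilibrium: 161 − 0.7q = 14 + 0.2q → q* = 163.3333, p* = 46.6667.
Marginal revenue: MR = 161 − 1.4q. Set MR = MC: 161 − 1.4q = 14 + 0.2q → q_m = 91.875.
Price p_m = 161 − 0.7·91.875 = 96.6875; MC(q_m) = 14 + 0.2·91.875 = 32.375.
Competitive q* = 163.3333, so Δq = 71.4583; wedge = 96.6875 − 32.375 = 64.3125.
Welfare loss = ½ × 71.4583 × 64.3125 = 2297.83.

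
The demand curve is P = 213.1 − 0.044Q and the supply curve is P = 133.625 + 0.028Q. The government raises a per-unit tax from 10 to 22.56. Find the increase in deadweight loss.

Competitive equilibrium: 213.1 − 0.044Q = 133.625 + 0.028Q → Q* = 1103.8194, P* = 164.5319.
For a per-unit tax t: ΔQ = t/0.072, so DWL = ½·t·(t/0.072) = t²/0.144.
At t = 10: DWL = 694.444. At t = 22.56: DWL = 3534.4.
Increase = 3534.4 − 694.444 = 2839.96.

2839.96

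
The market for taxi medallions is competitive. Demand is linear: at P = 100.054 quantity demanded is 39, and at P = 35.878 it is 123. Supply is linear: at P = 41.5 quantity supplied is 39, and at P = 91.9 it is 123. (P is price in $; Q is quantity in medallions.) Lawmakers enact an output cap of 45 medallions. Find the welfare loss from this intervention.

$930.04

Demand slope = (35.878 − 100.054)/(123 − 39) = −0.764, so P = 129.85 − 0.764Q.
Supply slope = (91.9 − 41.5)/(123 − 39) = 0.6, so P = 18.1 + 0.6Q.
Competitive equilibrium: 129.85 − 0.764Q = 18.1 + 0.6Q → Q* = 81.9282, P* = 67.2569.
At Q = 45: demand price = 129.85 − 0.764·45 = 95.47; supply price = 18.1 + 0.6·45 = 45.1.
ΔQ = 81.9282 − 45 = 36.9282; wedge = 95.47 − 45.1 = 50.37.
Deadweight loss = ½ × 36.9282 × 50.37 = $930.04.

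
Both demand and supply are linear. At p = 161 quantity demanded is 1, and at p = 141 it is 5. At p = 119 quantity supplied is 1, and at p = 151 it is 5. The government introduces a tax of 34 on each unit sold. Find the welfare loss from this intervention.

Demand slope = (141 − 161)/(5 − 1) = −5, so p = 166 − 5q.
Supply slope = (151 − 119)/(5 − 1) = 8, so p = 111 + 8q.
Competitive equilibrium: 166 − 5q = 111 + 8q → q* = 4.2308, p* = 144.8462.
With the tax, the buyer price exceeds the seller price by 34: (166 − 5q) − (111 + 8q) = 34 → q' = 1.6154.
Δq = 4.2308 − 1.6154 = 2.6154; the wedge equals the tax, 34.
DWL = ½ × 2.6154 × 34 = 44.46.

44.46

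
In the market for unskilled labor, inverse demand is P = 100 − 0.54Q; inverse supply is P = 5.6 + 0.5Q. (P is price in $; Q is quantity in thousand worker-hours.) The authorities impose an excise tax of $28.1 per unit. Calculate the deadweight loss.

$379.62 thousand

Competitive equilibrium: 100 − 0.54Q = 5.6 + 0.5Q → Q* = 90.7692, P* = 50.9846.
With the tax, the buyer price exceeds the seller price by 28.1: (100 − 0.54Q) − (5.6 + 0.5Q) = 28.1 → Q' = 63.75.
ΔQ = 90.7692 − 63.75 = 27.0192; the wedge equals the tax, 28.1.
DWL = ½ × 27.0192 × 28.1 = $379.62 thousand.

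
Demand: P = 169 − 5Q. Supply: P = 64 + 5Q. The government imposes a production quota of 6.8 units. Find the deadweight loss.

68.45

Competitive equilibrium: 169 − 5Q = 64 + 5Q → Q* = 10.5, P* = 116.5.
At Q = 6.8: demand price = 169 − 5·6.8 = 135; supply price = 64 + 5·6.8 = 98.
ΔQ = 10.5 − 6.8 = 3.7; wedge = 135 − 98 = 37.
The triangle = ½ × 3.7 × 37 = 68.45.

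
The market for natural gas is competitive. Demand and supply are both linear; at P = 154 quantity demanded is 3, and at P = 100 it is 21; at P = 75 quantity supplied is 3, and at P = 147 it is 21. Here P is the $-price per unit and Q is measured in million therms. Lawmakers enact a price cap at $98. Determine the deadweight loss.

$107.25 million

Demand slope = (100 − 154)/(21 − 3) = −3, so P = 163 − 3Q.
Supply slope = (147 − 75)/(21 − 3) = 4, so P = 63 + 4Q.
Competitive equilibrium: 163 − 3Q = 63 + 4Q → Q* = 14.2857, P* = 120.1429.
At the ceiling P = 98, quantity supplied = (98 − 63)/4 = 8.75.
Willingness to pay at Q' = 8.75: 163 − 3·8.75 = 136.75.
ΔQ = 14.2857 − 8.75 = 5.5357; wedge = 136.75 − 98 = 38.75.
Welfare loss = ½ × 5.5357 × 38.75 = $107.25 million.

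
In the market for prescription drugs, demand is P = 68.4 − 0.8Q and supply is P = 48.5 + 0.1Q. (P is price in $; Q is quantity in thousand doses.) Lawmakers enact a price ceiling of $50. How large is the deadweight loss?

$22.76 thousand

Competitive equilibrium: 68.4 − 0.8Q = 48.5 + 0.1Q → Q* = 22.1111, P* = 50.7111.
At the ceiling P = 50, quantity supplied = (50 − 48.5)/0.1 = 15.
Willingness to pay at Q' = 15: 68.4 − 0.8·15 = 56.4.
ΔQ = 22.1111 − 15 = 7.1111; wedge = 56.4 − 50 = 6.4.
Welfare loss = ½ × 7.1111 × 6.4 = $22.76 thousand.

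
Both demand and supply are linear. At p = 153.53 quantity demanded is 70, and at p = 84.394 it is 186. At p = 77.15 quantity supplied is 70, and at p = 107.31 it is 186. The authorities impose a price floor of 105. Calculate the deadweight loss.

26.06

Demand slope = (84.394 − 153.53)/(186 − 70) = −0.596, so p = 195.25 − 0.596q.
Supply slope = (107.31 − 77.15)/(186 − 70) = 0.26, so p = 58.95 + 0.26q.
Competitive equilibrium: 195.25 − 0.596q = 58.95 + 0.26q → q* = 159.229, p* = 100.3495.
At the floor p = 105, quantity demanded = (195.25 − 105)/0.596 = 151.4262.
Sellers' marginal cost at q' = 151.4262: 58.95 + 0.26·151.4262 = 98.3208.
Δq = 159.229 − 151.4262 = 7.8028; wedge = 105 − 98.3208 = 6.6792.
The triangle = ½ × 7.8028 × 6.6792 = 26.06.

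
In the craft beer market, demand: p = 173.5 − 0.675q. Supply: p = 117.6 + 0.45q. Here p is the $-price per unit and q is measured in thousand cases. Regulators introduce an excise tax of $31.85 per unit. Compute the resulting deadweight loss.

Competitive equilibrium: 173.5 − 0.675q = 117.6 + 0.45q → q* = 49.6889, p* = 139.96.
With the tax, the buyer price exceeds the seller price by 31.85: (173.5 − 0.675q) − (117.6 + 0.45q) = 31.85 → q' = 21.3778.
Δq = 49.6889 − 21.3778 = 28.3111; the wedge equals the tax, 31.85.
Deadweight loss = ½ × 28.3111 × 31.85 = $450.85 thousand.

$450.85 thousand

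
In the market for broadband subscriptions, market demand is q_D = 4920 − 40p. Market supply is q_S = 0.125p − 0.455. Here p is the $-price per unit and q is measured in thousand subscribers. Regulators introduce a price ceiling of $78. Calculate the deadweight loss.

$124.87 thousand

In inverse form: demand p = 123 − 0.025q, supply p = 3.64 + 8q.
Competitive equilibrium: 123 − 0.025q = 3.64 + 8q → q* = 14.8735, p* = 122.6282.
At the ceiling p = 78, quantity supplied = (78 − 3.64)/8 = 9.295.
Willingness to pay at q' = 9.295: 123 − 0.025·9.295 = 122.7676.
Δq = 14.8735 − 9.295 = 5.5785; wedge = 122.7676 − 78 = 44.7676.
DWL = ½ × 5.5785 × 44.7676 = $124.87 thousand.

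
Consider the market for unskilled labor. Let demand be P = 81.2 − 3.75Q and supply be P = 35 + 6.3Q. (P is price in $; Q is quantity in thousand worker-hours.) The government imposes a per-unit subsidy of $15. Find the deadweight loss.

Competitive equilibrium: 81.2 − 3.75Q = 35 + 6.3Q → Q* = 4.597, P* = 63.9612.
The subsidy lowers effective supply by 15: P = 20 + 6.3Q.
New quantity: 81.2 − 3.75Q = 20 + 6.3Q → Q' = 6.0896.
Overproduction ΔQ = 6.0896 − 4.597 = 1.4926; wedge = subsidy = 15.
DWL = ½ × 1.4926 × 15 = $11.19 thousand.

$11.19 thousand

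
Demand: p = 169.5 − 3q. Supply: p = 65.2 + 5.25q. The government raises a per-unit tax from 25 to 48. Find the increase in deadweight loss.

101.76

Competitive equilibrium: 169.5 − 3q = 65.2 + 5.25q → q* = 12.6424, p* = 131.5727.
For a per-unit tax t: Δq = t/8.25, so DWL = ½·t·(t/8.25) = t²/16.5.
At t = 25: DWL = 37.879. At t = 48: DWL = 139.636.
Increase = 139.636 − 37.879 = 101.76.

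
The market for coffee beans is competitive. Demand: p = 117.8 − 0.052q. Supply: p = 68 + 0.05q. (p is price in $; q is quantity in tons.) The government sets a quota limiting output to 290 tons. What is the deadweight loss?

$2004.16

Competitive equilibrium: 117.8 − 0.052q = 68 + 0.05q → q* = 488.2353, p* = 92.4118.
At q = 290: demand price = 117.8 − 0.052·290 = 102.72; supply price = 68 + 0.05·290 = 82.5.
Δq = 488.2353 − 290 = 198.2353; wedge = 102.72 − 82.5 = 20.22.
DWL = ½ × 198.2353 × 20.22 = $2004.16.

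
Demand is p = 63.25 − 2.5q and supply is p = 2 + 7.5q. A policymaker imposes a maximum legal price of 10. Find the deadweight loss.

127.93

Competitive equilibrium: 63.25 − 2.5q = 2 + 7.5q → q* = 6.125, p* = 47.9375.
At the ceiling p = 10, quantity supplied = (10 − 2)/7.5 = 1.0667.
Willingness to pay at q' = 1.0667: 63.25 − 2.5·1.0667 = 60.5833.
Δq = 6.125 − 1.0667 = 5.0583; wedge = 60.5833 − 10 = 50.5833.
DWL = ½ × 5.0583 × 50.5833 = 127.93.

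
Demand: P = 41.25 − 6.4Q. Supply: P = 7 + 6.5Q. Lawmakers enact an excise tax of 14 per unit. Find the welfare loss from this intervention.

Competitive equilibrium: 41.25 − 6.4Q = 7 + 6.5Q → Q* = 2.655, P* = 24.2578.
With the tax, the buyer price exceeds the seller price by 14: (41.25 − 6.4Q) − (7 + 6.5Q) = 14 → Q' = 1.5698.
ΔQ = 2.655 − 1.5698 = 1.0852; the wedge equals the tax, 14.
Welfare loss = ½ × 1.0852 × 14 = 7.60.

7.60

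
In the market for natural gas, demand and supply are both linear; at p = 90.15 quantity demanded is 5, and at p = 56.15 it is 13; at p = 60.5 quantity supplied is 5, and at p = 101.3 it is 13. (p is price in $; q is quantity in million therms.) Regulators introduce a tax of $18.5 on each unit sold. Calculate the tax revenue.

Demand slope = (56.15 − 90.15)/(13 − 5) = −4.25, so p = 111.4 − 4.25q.
Supply slope = (101.3 − 60.5)/(13 − 5) = 5.1, so p = 35 + 5.1q.
Competitive equilibrium: 111.4 − 4.25q = 35 + 5.1q → q* = 8.1711, p* = 76.6727.
With the tax, the buyer price exceeds the seller price by 18.5: (111.4 − 4.25q) − (35 + 5.1q) = 18.5 → q' = 6.1925.
Tax revenue = 18.5 × 6.1925 = $114.56 million.

$114.56 million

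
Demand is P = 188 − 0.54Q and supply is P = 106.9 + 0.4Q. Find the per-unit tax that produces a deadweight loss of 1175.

47

Competitive equilibrium: 188 − 0.54Q = 106.9 + 0.4Q → Q* = 86.2766, P* = 141.4106.
A tax t gives ΔQ = t/0.94 and wedge t, so DWL = t²/1.88.
t²/1.88 = 1175 → t² = 2209 → t = 47.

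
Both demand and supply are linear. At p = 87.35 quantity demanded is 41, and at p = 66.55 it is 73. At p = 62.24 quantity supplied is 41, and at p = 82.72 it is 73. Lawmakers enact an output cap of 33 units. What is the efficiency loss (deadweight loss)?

486.54

Demand slope = (66.55 − 87.35)/(73 − 41) = −0.65, so p = 114 − 0.65q.
Supply slope = (82.72 − 62.24)/(73 − 41) = 0.64, so p = 36 + 0.64q.
Competitive equilibrium: 114 − 0.65q = 36 + 0.64q → q* = 60.4651, p* = 74.6977.
At q = 33: demand price = 114 − 0.65·33 = 92.55; supply price = 36 + 0.64·33 = 57.12.
Δq = 60.4651 − 33 = 27.4651; wedge = 92.55 − 57.12 = 35.43.
Welfare loss = ½ × 27.4651 × 35.43 = 486.54.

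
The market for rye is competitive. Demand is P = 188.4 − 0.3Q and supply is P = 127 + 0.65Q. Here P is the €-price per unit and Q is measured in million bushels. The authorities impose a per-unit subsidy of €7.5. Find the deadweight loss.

Competitive equilibrium: 188.4 − 0.3Q = 127 + 0.65Q → Q* = 64.6316, P* = 169.0105.
The subsidy lowers effective supply by 7.5: P = 119.5 + 0.65Q.
New quantity: 188.4 − 0.3Q = 119.5 + 0.65Q → Q' = 72.5263.
Overproduction ΔQ = 72.5263 − 64.6316 = 7.8947; wedge = subsidy = 7.5.
DWL = ½ × 7.8947 × 7.5 = €29.61 million.

€29.61 million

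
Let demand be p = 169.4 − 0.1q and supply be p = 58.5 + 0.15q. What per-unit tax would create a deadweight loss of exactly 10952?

Competitive equilibrium: 169.4 − 0.1q = 58.5 + 0.15q → q* = 443.6, p* = 125.04.
A tax t gives Δq = t/0.25 and wedge t, so DWL = t²/0.5.
t²/0.5 = 10952 → t² = 5476 → t = 74.

74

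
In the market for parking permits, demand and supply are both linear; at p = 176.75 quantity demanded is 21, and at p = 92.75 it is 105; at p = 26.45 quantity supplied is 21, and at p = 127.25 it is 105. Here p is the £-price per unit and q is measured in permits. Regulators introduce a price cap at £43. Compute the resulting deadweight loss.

£3270.45

Demand slope = (92.75 − 176.75)/(105 − 21) = −1, so p = 197.75 − q.
Supply slope = (127.25 − 26.45)/(105 − 21) = 1.2, so p = 1.25 + 1.2q.
Competitive equilibrium: 197.75 − q = 1.25 + 1.2q → q* = 89.3182, p* = 108.4318.
At the ceiling p = 43, quantity supplied = (43 − 1.25)/1.2 = 34.7917.
Willingness to pay at q' = 34.7917: 197.75 − 1·34.7917 = 162.9583.
Δq = 89.3182 − 34.7917 = 54.5265; wedge = 162.9583 − 43 = 119.9583.
Deadweight loss = ½ × 54.5265 × 119.9583 = £3270.45.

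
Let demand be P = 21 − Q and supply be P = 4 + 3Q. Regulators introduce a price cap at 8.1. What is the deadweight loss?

16.63

Competitive equilibrium: 21 − Q = 4 + 3Q → Q* = 4.25, P* = 16.75.
At the ceiling P = 8.1, quantity supplied = (8.1 − 4)/3 = 1.3667.
Willingness to pay at Q' = 1.3667: 21 − 1·1.3667 = 19.6333.
ΔQ = 4.25 − 1.3667 = 2.8833; wedge = 19.6333 − 8.1 = 11.5333.
The triangle = ½ × 2.8833 × 11.5333 = 16.63.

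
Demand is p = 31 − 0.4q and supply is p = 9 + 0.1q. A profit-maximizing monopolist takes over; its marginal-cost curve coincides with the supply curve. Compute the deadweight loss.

95.60

Competitive equilibrium: 31 − 0.4q = 9 + 0.1q → q* = 44, p* = 13.4.
Marginal revenue: MR = 31 − 0.8q. Set MR = MC: 31 − 0.8q = 9 + 0.1q → q_m = 24.44444.
Price p_m = 31 − 0.4·24.44444 = 21.22222; MC(q_m) = 9 + 0.1·24.44444 = 11.44444.
Competitive q* = 44, so Δq = 19.55556; wedge = 21.22222 − 11.44444 = 9.77778.
Deadweight loss = ½ × 19.55556 × 9.77778 = 95.60.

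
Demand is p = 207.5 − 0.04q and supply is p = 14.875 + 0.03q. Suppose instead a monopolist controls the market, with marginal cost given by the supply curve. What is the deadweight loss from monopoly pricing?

35045.47

Competitive equilibrium: 207.5 − 0.04q = 14.875 + 0.03q → q* = 2751.78571, p* = 97.42857.
Marginal revenue: MR = 207.5 − 0.08q. Set MR = MC: 207.5 − 0.08q = 14.875 + 0.03q → q_m = 1751.13636.
Price p_m = 207.5 − 0.04·1751.13636 = 137.45455; MC(q_m) = 14.875 + 0.03·1751.13636 = 67.40909.
Competitive q* = 2751.78571, so Δq = 1000.64935; wedge = 137.45455 − 67.40909 = 70.04546.
Welfare loss = ½ × 1000.64935 × 70.04546 = 35045.47.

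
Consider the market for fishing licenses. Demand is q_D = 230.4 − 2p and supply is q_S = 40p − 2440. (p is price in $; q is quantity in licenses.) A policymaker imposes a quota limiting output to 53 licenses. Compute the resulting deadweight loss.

In inverse form: demand p = 115.2 − 0.5q, supply p = 61 + 0.025q.
Competitive equilibrium: 115.2 − 0.5q = 61 + 0.025q → q* = 103.2381, p* = 63.581.
At q = 53: demand price = 115.2 − 0.5·53 = 88.7; supply price = 61 + 0.025·53 = 62.325.
Δq = 103.2381 − 53 = 50.2381; wedge = 88.7 − 62.325 = 26.375.
DWL = ½ × 50.2381 × 26.375 = $662.51.

$662.51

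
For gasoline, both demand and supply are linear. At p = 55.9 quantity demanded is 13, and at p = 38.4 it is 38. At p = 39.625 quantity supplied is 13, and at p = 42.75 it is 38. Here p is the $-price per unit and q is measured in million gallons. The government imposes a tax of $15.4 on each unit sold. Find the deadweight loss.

$143.73 million

Demand slope = (38.4 − 55.9)/(38 − 13) = −0.7, so p = 65 − 0.7q.
Supply slope = (42.75 − 39.625)/(38 − 13) = 0.125, so p = 38 + 0.125q.
Competitive equilibrium: 65 − 0.7q = 38 + 0.125q → q* = 32.7273, p* = 42.0909.
With the tax, the buyer price exceeds the seller price by 15.4: (65 − 0.7q) − (38 + 0.125q) = 15.4 → q' = 14.0606.
Δq = 32.7273 − 14.0606 = 18.6667; the wedge equals the tax, 15.4.
Deadweight loss = ½ × 18.6667 × 15.4 = $143.73 million.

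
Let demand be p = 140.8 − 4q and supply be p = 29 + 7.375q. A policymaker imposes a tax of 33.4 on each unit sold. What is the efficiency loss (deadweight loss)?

49.04

Competitive equilibrium: 140.8 − 4q = 29 + 7.375q → q* = 9.8286, p* = 101.4857.
With the tax, the buyer price exceeds the seller price by 33.4: (140.8 − 4q) − (29 + 7.375q) = 33.4 → q' = 6.8923.
Δq = 9.8286 − 6.8923 = 2.9363; the wedge equals the tax, 33.4.
Welfare loss = ½ × 2.9363 × 33.4 = 49.04.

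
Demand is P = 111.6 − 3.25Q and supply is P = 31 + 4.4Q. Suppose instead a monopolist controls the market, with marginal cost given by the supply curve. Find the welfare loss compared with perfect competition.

37.75

Competitive equilibrium: 111.6 − 3.25Q = 31 + 4.4Q → Q* = 10.5359, P* = 77.3582.
Marginal revenue: MR = 111.6 − 6.5Q. Set MR = MC: 111.6 − 6.5Q = 31 + 4.4Q → Q_m = 7.3945.
Price P_m = 111.6 − 3.25·7.3945 = 87.5679; MC(Q_m) = 31 + 4.4·7.3945 = 63.5358.
Competitive Q* = 10.5359, so ΔQ = 3.1414; wedge = 87.5679 − 63.5358 = 24.0321.
Welfare loss = ½ × 3.1414 × 24.0321 = 37.75.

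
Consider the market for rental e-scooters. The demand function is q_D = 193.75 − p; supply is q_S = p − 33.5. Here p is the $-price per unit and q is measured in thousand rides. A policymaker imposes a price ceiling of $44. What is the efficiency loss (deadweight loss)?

In inverse form: demand p = 193.75 − q, supply p = 33.5 + q.
Competitive equilibrium: 193.75 − q = 33.5 + q → q* = 80.125, p* = 113.625.
At the ceiling p = 44, quantity supplied = (44 − 33.5)/1 = 10.5.
Willingness to pay at q' = 10.5: 193.75 − 1·10.5 = 183.25.
Δq = 80.125 − 10.5 = 69.625; wedge = 183.25 − 44 = 139.25.
Deadweight loss = ½ × 69.625 × 139.25 = $4847.64 thousand.

$4847.64 thousand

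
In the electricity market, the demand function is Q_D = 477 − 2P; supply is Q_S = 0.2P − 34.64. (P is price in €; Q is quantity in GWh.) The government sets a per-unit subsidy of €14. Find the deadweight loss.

In inverse form: demand P = 238.5 − 0.5Q, supply P = 173.2 + 5Q.
Competitive equilibrium: 238.5 − 0.5Q = 173.2 + 5Q → Q* = 11.8727, P* = 232.5636.
The subsidy lowers effective supply by 14: P = 159.2 + 5Q.
New quantity: 238.5 − 0.5Q = 159.2 + 5Q → Q' = 14.4182.
Overproduction ΔQ = 14.4182 − 11.8727 = 2.5455; wedge = subsidy = 14.
Welfare loss = ½ × 2.5455 × 14 = €17.82.

€17.82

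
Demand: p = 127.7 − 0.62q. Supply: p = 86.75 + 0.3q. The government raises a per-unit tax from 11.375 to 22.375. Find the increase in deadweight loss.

201.77

Competitive equilibrium: 127.7 − 0.62q = 86.75 + 0.3q → q* = 44.5109, p* = 100.1033.
For a per-unit tax t: Δq = t/0.92, so DWL = ½·t·(t/0.92) = t²/1.84.
At t = 11.375: DWL = 70.321. At t = 22.375: DWL = 272.087.
Increase = 272.087 − 70.321 = 201.77.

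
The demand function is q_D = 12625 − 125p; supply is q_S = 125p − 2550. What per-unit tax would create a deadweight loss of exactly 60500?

In inverse form: demand p = 101 − 0.008q, supply p = 20.4 + 0.008q.
Competitive equilibrium: 101 − 0.008q = 20.4 + 0.008q → q* = 5037.5, p* = 60.7.
A tax t gives Δq = t/0.016 and wedge t, so DWL = t²/0.032.
t²/0.032 = 60500 → t² = 1936 → t = 44.

44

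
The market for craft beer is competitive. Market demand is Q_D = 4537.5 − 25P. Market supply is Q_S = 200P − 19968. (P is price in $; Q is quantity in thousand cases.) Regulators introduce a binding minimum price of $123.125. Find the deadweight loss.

$2840.22 thousand

In inverse form: demand P = 181.5 − 0.04Q, supply P = 99.84 + 0.005Q.
Competitive equilibrium: 181.5 − 0.04Q = 99.84 + 0.005Q → Q* = 1814.6667, P* = 108.9133.
At the floor P = 123.125, quantity demanded = (181.5 − 123.125)/0.04 = 1459.375.
Sellers' marginal cost at Q' = 1459.375: 99.84 + 0.005·1459.375 = 107.1369.
ΔQ = 1814.6667 − 1459.375 = 355.2917; wedge = 123.125 − 107.1369 = 15.9881.
The triangle = ½ × 355.2917 × 15.9881 = $2840.22 thousand.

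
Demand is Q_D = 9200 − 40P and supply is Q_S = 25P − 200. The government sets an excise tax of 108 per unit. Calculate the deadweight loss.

In inverse form: demand P = 230 − 0.025Q, supply P = 8 + 0.04Q.
Competitive equilibrium: 230 − 0.025Q = 8 + 0.04Q → Q* = 3415.38462, P* = 144.61538.
With the tax, the buyer price exceeds the seller price by 108: (230 − 0.025Q) − (8 + 0.04Q) = 108 → Q' = 1753.84615.
ΔQ = 3415.38462 − 1753.84615 = 1661.53847; the wedge equals the tax, 108.
Welfare loss = ½ × 1661.53847 × 108 = 89723.08.

89723.08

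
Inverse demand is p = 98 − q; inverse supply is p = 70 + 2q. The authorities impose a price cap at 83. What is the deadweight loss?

12.04

Competitive equilibrium: 98 − q = 70 + 2q → q* = 9.3333, p* = 88.6667.
At the ceiling p = 83, quantity supplied = (83 − 70)/2 = 6.5.
Willingness to pay at q' = 6.5: 98 − 1·6.5 = 91.5.
Δq = 9.3333 − 6.5 = 2.8333; wedge = 91.5 − 83 = 8.5.
Deadweight loss = ½ × 2.8333 × 8.5 = 12.04.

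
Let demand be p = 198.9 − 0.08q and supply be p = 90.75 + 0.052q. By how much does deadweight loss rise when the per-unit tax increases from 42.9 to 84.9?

20331.82

Competitive equilibrium: 198.9 − 0.08q = 90.75 + 0.052q → q* = 819.3182, p* = 133.3545.
For a per-unit tax t: Δq = t/0.132, so DWL = ½·t·(t/0.132) = t²/0.264.
At t = 42.9: DWL = 6971.25. At t = 84.9: DWL = 27303.068.
Increase = 27303.068 − 6971.25 = 20331.82.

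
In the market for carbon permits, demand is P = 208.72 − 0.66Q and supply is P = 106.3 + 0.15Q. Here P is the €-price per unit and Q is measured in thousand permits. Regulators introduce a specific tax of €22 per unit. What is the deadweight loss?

Competitive equilibrium: 208.72 − 0.66Q = 106.3 + 0.15Q → Q* = 126.44444, P* = 125.26667.
With the tax, the buyer price exceeds the seller price by 22: (208.72 − 0.66Q) − (106.3 + 0.15Q) = 22 → Q' = 99.28395.
ΔQ = 126.44444 − 99.28395 = 27.16049; the wedge equals the tax, 22.
Deadweight loss = ½ × 27.16049 × 22 = €298.77 thousand.

€298.77 thousand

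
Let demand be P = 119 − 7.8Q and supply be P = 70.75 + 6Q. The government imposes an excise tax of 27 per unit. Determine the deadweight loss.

Competitive equilibrium: 119 − 7.8Q = 70.75 + 6Q → Q* = 3.4964, P* = 91.7283.
With the tax, the buyer price exceeds the seller price by 27: (119 − 7.8Q) − (70.75 + 6Q) = 27 → Q' = 1.5399.
ΔQ = 3.4964 − 1.5399 = 1.9565; the wedge equals the tax, 27.
Deadweight loss = ½ × 1.9565 × 27 = 26.41.

26.41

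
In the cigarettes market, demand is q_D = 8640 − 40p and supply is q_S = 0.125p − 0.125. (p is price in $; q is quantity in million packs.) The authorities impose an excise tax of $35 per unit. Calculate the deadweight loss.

$76.32 million

In inverse form: demand p = 216 − 0.025q, supply p = 1 + 8q.
Competitive equilibrium: 216 − 0.025q = 1 + 8q → q* = 26.7913, p* = 215.3302.
With the tax, the buyer price exceeds the seller price by 35: (216 − 0.025q) − (1 + 8q) = 35 → q' = 22.4299.
Δq = 26.7913 − 22.4299 = 4.3614; the wedge equals the tax, 35.
DWL = ½ × 4.3614 × 35 = $76.32 million.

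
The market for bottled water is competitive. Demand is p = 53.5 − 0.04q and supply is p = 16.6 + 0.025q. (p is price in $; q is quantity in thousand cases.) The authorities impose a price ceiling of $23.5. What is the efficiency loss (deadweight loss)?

$2765.24 thousand

Competitive equilibrium: 53.5 − 0.04q = 16.6 + 0.025q → q* = 567.6923, p* = 30.7923.
At the ceiling p = 23.5, quantity supplied = (23.5 − 16.6)/0.025 = 276.
Willingness to pay at q' = 276: 53.5 − 0.04·276 = 42.46.
Δq = 567.6923 − 276 = 291.6923; wedge = 42.46 − 23.5 = 18.96.
DWL = ½ × 291.6923 × 18.96 = $2765.24 thousand.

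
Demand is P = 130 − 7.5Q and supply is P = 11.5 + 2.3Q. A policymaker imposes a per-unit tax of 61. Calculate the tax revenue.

Competitive equilibrium: 130 − 7.5Q = 11.5 + 2.3Q → Q* = 12.0918, P* = 39.3112.
With the tax, the buyer price exceeds the seller price by 61: (130 − 7.5Q) − (11.5 + 2.3Q) = 61 → Q' = 5.8673.
Tax revenue = 61 × 5.8673 = 357.91.

357.91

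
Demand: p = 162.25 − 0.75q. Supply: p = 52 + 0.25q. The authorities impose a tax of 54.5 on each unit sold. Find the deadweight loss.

1485.125

Competitive equilibrium: 162.25 − 0.75q = 52 + 0.25q → q* = 110.25, p* = 79.5625.
With the tax, the buyer price exceeds the seller price by 54.5: (162.25 − 0.75q) − (52 + 0.25q) = 54.5 → q' = 55.75.
Δq = 110.25 − 55.75 = 54.5; the wedge equals the tax, 54.5.
Welfare loss = ½ × 54.5 × 54.5 = 1485.125.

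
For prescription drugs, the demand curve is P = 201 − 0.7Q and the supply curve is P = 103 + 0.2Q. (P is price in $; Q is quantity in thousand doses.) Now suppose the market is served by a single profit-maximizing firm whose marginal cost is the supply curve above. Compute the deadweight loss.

Competitive equilibrium: 201 − 0.7Q = 103 + 0.2Q → Q* = 108.8889, P* = 124.7778.
Marginal revenue: MR = 201 − 1.4Q. Set MR = MC: 201 − 1.4Q = 103 + 0.2Q → Q_m = 61.25.
Price P_m = 201 − 0.7·61.25 = 158.125; MC(Q_m) = 103 + 0.2·61.25 = 115.25.
Competitive Q* = 108.8889, so ΔQ = 47.6389; wedge = 158.125 − 115.25 = 42.875.
Deadweight loss = ½ × 47.6389 × 42.875 = $1021.26 thousand.

$1021.26 thousand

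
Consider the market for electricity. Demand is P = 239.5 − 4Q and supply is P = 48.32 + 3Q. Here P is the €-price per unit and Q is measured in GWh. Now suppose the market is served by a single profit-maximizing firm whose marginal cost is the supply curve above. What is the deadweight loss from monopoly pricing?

€345.22

Competitive equilibrium: 239.5 − 4Q = 48.32 + 3Q → Q* = 27.3114, P* = 130.2543.
Marginal revenue: MR = 239.5 − 8Q. Set MR = MC: 239.5 − 8Q = 48.32 + 3Q → Q_m = 17.38.
Price P_m = 239.5 − 4·17.38 = 169.98; MC(Q_m) = 48.32 + 3·17.38 = 100.46.
Competitive Q* = 27.3114, so ΔQ = 9.9314; wedge = 169.98 − 100.46 = 69.52.
Welfare loss = ½ × 9.9314 × 69.52 = €345.22.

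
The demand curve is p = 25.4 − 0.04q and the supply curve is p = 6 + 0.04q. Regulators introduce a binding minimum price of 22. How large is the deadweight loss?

Competitive equilibrium: 25.4 − 0.04q = 6 + 0.04q → q* = 242.5, p* = 15.7.
At the floor p = 22, quantity demanded = (25.4 − 22)/0.04 = 85.
Sellers' marginal cost at q' = 85: 6 + 0.04·85 = 9.4.
Δq = 242.5 − 85 = 157.5; wedge = 22 − 9.4 = 12.6.
Welfare loss = ½ × 157.5 × 12.6 = 992.25.

992.25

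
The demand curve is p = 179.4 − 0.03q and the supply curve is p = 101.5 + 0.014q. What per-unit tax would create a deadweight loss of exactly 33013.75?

Competitive equilibrium: 179.4 − 0.03q = 101.5 + 0.014q → q* = 1770.4545, p* = 126.2864.
A tax t gives Δq = t/0.044 and wedge t, so DWL = t²/0.088.
t²/0.088 = 33013.75 → t² = 2905.21 → t = 53.9.

53.9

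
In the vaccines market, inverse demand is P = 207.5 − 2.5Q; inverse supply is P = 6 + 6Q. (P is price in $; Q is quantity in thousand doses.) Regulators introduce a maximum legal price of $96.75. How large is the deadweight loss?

Competitive equilibrium: 207.5 − 2.5Q = 6 + 6Q → Q* = 23.7059, P* = 148.2353.
At the ceiling P = 96.75, quantity supplied = (96.75 − 6)/6 = 15.125.
Willingness to pay at Q' = 15.125: 207.5 − 2.5·15.125 = 169.6875.
ΔQ = 23.7059 − 15.125 = 8.5809; wedge = 169.6875 − 96.75 = 72.9375.
Deadweight loss = ½ × 8.5809 × 72.9375 = $312.93 thousand.

$312.93 thousand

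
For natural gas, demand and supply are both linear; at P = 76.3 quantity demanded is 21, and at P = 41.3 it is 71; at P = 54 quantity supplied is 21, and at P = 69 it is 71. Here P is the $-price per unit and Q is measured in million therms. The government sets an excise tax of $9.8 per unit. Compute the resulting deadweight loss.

Demand slope = (41.3 − 76.3)/(71 − 21) = −0.7, so P = 91 − 0.7Q.
Supply slope = (69 − 54)/(71 − 21) = 0.3, so P = 47.7 + 0.3Q.
Competitive equilibrium: 91 − 0.7Q = 47.7 + 0.3Q → Q* = 43.3, P* = 60.69.
With the tax, the buyer price exceeds the seller price by 9.8: (91 − 0.7Q) − (47.7 + 0.3Q) = 9.8 → Q' = 33.5.
ΔQ = 43.3 − 33.5 = 9.8; the wedge equals the tax, 9.8.
DWL = ½ × 9.8 × 9.8 = $48.02 million.

$48.02 million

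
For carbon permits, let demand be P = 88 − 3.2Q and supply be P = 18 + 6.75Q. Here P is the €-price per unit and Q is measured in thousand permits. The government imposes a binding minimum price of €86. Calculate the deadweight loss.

€204.42 thousand

Competitive equilibrium: 88 − 3.2Q = 18 + 6.75Q → Q* = 7.03518, P* = 65.48744.
At the floor P = 86, quantity demanded = (88 − 86)/3.2 = 0.625.
Sellers' marginal cost at Q' = 0.625: 18 + 6.75·0.625 = 22.21875.
ΔQ = 7.03518 − 0.625 = 6.41018; wedge = 86 − 22.21875 = 63.78125.
Welfare loss = ½ × 6.41018 × 63.78125 = €204.42 thousand.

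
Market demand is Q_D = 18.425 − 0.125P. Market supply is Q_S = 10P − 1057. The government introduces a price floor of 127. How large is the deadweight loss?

27.34

In inverse form: demand P = 147.4 − 8Q, supply P = 105.7 + 0.1Q.
Competitive equilibrium: 147.4 − 8Q = 105.7 + 0.1Q → Q* = 5.1481, P* = 106.2148.
At the floor P = 127, quantity demanded = (147.4 − 127)/8 = 2.55.
Sellers' marginal cost at Q' = 2.55: 105.7 + 0.1·2.55 = 105.955.
ΔQ = 5.1481 − 2.55 = 2.5981; wedge = 127 − 105.955 = 21.045.
Deadweight loss = ½ × 2.5981 × 21.045 = 27.34.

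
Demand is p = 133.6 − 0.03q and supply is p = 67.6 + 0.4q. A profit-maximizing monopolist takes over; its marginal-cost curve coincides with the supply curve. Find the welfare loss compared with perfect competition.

21.54

Competitive equilibrium: 133.6 − 0.03q = 67.6 + 0.4q → q* = 153.4884, p* = 128.9953.
Marginal revenue: MR = 133.6 − 0.06q. Set MR = MC: 133.6 − 0.06q = 67.6 + 0.4q → q_m = 143.4783.
Price p_m = 133.6 − 0.03·143.4783 = 129.2957; MC(q_m) = 67.6 + 0.4·143.4783 = 124.9913.
Competitive q* = 153.4884, so Δq = 10.0101; wedge = 129.2957 − 124.9913 = 4.3044.
The triangle = ½ × 10.0101 × 4.3044 = 21.54.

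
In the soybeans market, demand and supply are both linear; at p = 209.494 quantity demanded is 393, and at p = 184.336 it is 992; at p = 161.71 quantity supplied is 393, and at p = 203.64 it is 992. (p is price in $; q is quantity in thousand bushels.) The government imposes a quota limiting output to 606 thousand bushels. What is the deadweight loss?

$2556.02 thousand

Demand slope = (184.336 − 209.494)/(992 − 393) = −0.042, so p = 226 − 0.042q.
Supply slope = (203.64 − 161.71)/(992 − 393) = 0.07, so p = 134.2 + 0.07q.
Competitive equilibrium: 226 − 0.042q = 134.2 + 0.07q → q* = 819.6429, p* = 191.575.
At q = 606: demand price = 226 − 0.042·606 = 200.548; supply price = 134.2 + 0.07·606 = 176.62.
Δq = 819.6429 − 606 = 213.6429; wedge = 200.548 − 176.62 = 23.928.
Deadweight loss = ½ × 213.6429 × 23.928 = $2556.02 thousand.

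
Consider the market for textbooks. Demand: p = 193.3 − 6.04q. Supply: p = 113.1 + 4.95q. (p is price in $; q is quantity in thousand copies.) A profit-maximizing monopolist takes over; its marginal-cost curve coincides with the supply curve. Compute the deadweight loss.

$36.81 thousand

Competitive equilibrium: 193.3 − 6.04q = 113.1 + 4.95q → q* = 7.2975, p* = 149.2228.
Marginal revenue: MR = 193.3 − 12.08q. Set MR = MC: 193.3 − 12.08q = 113.1 + 4.95q → q_m = 4.7093.
Price p_m = 193.3 − 6.04·4.7093 = 164.8558; MC(q_m) = 113.1 + 4.95·4.7093 = 136.411.
Competitive q* = 7.2975, so Δq = 2.5882; wedge = 164.8558 − 136.411 = 28.4448.
DWL = ½ × 2.5882 × 28.4448 = $36.81 thousand.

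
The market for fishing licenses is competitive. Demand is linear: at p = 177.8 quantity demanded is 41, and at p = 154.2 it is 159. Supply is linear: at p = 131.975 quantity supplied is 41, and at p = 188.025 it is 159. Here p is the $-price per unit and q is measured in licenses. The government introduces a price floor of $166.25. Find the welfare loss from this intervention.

Demand slope = (154.2 − 177.8)/(159 − 41) = −0.2, so p = 186 − 0.2q.
Supply slope = (188.025 − 131.975)/(159 − 41) = 0.475, so p = 112.5 + 0.475q.
Competitive equilibrium: 186 − 0.2q = 112.5 + 0.475q → q* = 108.8889, p* = 164.2222.
At the floor p = 166.25, quantity demanded = (186 − 166.25)/0.2 = 98.75.
Sellers' marginal cost at q' = 98.75: 112.5 + 0.475·98.75 = 159.4063.
Δq = 108.8889 − 98.75 = 10.1389; wedge = 166.25 − 159.4063 = 6.8437.
Welfare loss = ½ × 10.1389 × 6.8437 = $34.69.

$34.69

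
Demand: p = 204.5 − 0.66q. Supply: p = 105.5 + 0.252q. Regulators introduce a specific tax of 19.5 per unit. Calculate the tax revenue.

Competitive equilibrium: 204.5 − 0.66q = 105.5 + 0.252q → q* = 108.5526, p* = 132.8553.
With the tax, the buyer price exceeds the seller price by 19.5: (204.5 − 0.66q) − (105.5 + 0.252q) = 19.5 → q' = 87.1711.
Tax revenue = 19.5 × 87.1711 = 1699.84.

1699.84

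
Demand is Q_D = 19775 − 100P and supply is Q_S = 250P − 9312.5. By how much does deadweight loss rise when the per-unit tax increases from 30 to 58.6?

90498.57

In inverse form: demand P = 197.75 − 0.01Q, supply P = 37.25 + 0.004Q.
Competitive equilibrium: 197.75 − 0.01Q = 37.25 + 0.004Q → Q* = 11464.2857, P* = 83.1071.
For a per-unit tax t: ΔQ = t/0.014, so DWL = ½·t·(t/0.014) = t²/0.028.
At t = 30: DWL = 32142.857. At t = 58.6: DWL = 122641.429.
Increase = 122641.429 − 32142.857 = 90498.57.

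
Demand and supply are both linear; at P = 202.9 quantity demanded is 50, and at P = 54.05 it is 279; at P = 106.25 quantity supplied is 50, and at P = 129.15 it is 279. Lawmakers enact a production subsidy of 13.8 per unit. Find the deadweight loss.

126.96

Demand slope = (54.05 − 202.9)/(279 − 50) = −0.65, so P = 235.4 − 0.65Q.
Supply slope = (129.15 − 106.25)/(279 − 50) = 0.1, so P = 101.25 + 0.1Q.
Competitive equilibrium: 235.4 − 0.65Q = 101.25 + 0.1Q → Q* = 178.8667, P* = 119.1367.
The subsidy lowers effective supply by 13.8: P = 87.45 + 0.1Q.
New quantity: 235.4 − 0.65Q = 87.45 + 0.1Q → Q' = 197.2667.
Overproduction ΔQ = 197.2667 − 178.8667 = 18.4; wedge = subsidy = 13.8.
Deadweight loss = ½ × 18.4 × 13.8 = 126.96.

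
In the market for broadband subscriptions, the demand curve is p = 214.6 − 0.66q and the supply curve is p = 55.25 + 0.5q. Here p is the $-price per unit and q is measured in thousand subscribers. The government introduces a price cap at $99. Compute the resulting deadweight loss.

Competitive equilibrium: 214.6 − 0.66q = 55.25 + 0.5q → q* = 137.3707, p* = 123.9353.
At the ceiling p = 99, quantity supplied = (99 − 55.25)/0.5 = 87.5.
Willingness to pay at q' = 87.5: 214.6 − 0.66·87.5 = 156.85.
Δq = 137.3707 − 87.5 = 49.8707; wedge = 156.85 − 99 = 57.85.
DWL = ½ × 49.8707 × 57.85 = $1442.51 thousand.

$1442.51 thousand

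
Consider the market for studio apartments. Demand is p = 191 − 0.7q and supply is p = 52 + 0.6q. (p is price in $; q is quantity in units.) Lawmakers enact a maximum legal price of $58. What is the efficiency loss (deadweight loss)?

Competitive equilibrium: 191 − 0.7q = 52 + 0.6q → q* = 106.92308, p* = 116.15385.
At the ceiling p = 58, quantity supplied = (58 − 52)/0.6 = 10.
Willingness to pay at q' = 10: 191 − 0.7·10 = 184.
Δq = 106.92308 − 10 = 96.92308; wedge = 184 − 58 = 126.
Welfare loss = ½ × 96.92308 × 126 = $6106.15.

$6106.15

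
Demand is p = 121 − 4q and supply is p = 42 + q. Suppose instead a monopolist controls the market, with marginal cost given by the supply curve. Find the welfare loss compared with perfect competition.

123.28

Competitive equilibrium: 121 − 4q = 42 + q → q* = 15.8, p* = 57.8.
Marginal revenue: MR = 121 − 8q. Set MR = MC: 121 − 8q = 42 + q → q_m = 8.7778.
Price p_m = 121 − 4·8.7778 = 85.8888; MC(q_m) = 42 + 1·8.7778 = 50.7778.
Competitive q* = 15.8, so Δq = 7.0222; wedge = 85.8888 − 50.7778 = 35.111.
The triangle = ½ × 7.0222 × 35.111 = 123.28.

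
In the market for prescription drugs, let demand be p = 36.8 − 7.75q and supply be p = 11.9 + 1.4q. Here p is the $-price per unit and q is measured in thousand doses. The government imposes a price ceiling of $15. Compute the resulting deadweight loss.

$1.18 thousand

Competitive equilibrium: 36.8 − 7.75q = 11.9 + 1.4q → q* = 2.7213, p* = 15.7098.
At the ceiling p = 15, quantity supplied = (15 − 11.9)/1.4 = 2.2143.
Willingness to pay at q' = 2.2143: 36.8 − 7.75·2.2143 = 19.6392.
Δq = 2.7213 − 2.2143 = 0.507; wedge = 19.6392 − 15 = 4.6392.
The triangle = ½ × 0.507 × 4.6392 = $1.18 thousand.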